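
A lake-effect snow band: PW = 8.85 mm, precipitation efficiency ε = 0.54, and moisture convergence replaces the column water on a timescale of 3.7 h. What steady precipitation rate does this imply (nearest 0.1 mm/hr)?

Each overturning extracts ε × PW = 0.54 × 8.85 = 4.779 mm.
Rate = ε·PW / τ = 4.779 / 3.7 h = 1.3 mm/hr.

R ≈ 1.3 mm/hr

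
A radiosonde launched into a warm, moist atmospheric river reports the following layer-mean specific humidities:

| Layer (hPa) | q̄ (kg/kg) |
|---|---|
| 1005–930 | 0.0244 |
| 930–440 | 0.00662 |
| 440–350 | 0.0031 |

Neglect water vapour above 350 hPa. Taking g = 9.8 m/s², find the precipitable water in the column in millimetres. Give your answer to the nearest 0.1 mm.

PW ≈ 54.6 mm

Precipitable water is the column-integrated vapour mass per unit area: PW = (1/g) Σ q̄ Δp, with q in kg/kg and Δp in Pa (1 kg/m² of water = 1 mm).
Layer 1005–930 hPa: Δp = 75 hPa = 7500 Pa, q̄ = 0.0244 kg/kg → 0.0244 × 7500 / 9.8 = 18.67 mm
Layer 930–440 hPa: Δp = 490 hPa = 49000 Pa, q̄ = 0.00662 kg/kg → 0.00662 × 49000 / 9.8 = 33.10 mm
Layer 440–350 hPa: Δp = 90 hPa = 9000 Pa, q̄ = 0.0031 kg/kg → 0.0031 × 9000 / 9.8 = 2.85 mm
PW = 18.67 + 33.10 + 2.85 = 54.62 ≈ 54.6 mm.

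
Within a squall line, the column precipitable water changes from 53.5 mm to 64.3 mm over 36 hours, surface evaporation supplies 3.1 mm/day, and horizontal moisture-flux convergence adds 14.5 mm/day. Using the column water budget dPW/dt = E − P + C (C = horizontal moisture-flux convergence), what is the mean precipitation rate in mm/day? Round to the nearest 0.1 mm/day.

dPW/dt = (64.3 − 53.5) mm / (36/24 day) = +7.200 mm/day.
P = E + C − dPW/dt = 3.1 + (14.5) − (+7.200) = 10.4 mm/day.

P ≈ 10.4 mm/day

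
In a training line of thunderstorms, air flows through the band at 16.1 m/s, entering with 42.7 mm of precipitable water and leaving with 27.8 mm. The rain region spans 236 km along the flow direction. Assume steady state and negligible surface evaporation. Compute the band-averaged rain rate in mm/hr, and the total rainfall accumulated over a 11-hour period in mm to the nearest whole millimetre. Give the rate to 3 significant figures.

Column moisture flux per unit crosswind length is F = V × PW.
Inflow: F_in = 16.1 × 42.7 = 687.47 mm·m/s
Outflow: F_out = 16.1 × 27.8 = 447.58 mm·m/s
Steady-state rate R = (F_in − F_out)/L = (687.47 − 447.58) / 236000 m = 1.016e-03 mm/s.
R = 1.016e-03 × 3600 = 3.66 mm/hr.
Over 11 h: total = 3.66 × 11 = 40.26 ≈ 40 mm.

R ≈ 3.66 mm/hr; total ≈ 40 mm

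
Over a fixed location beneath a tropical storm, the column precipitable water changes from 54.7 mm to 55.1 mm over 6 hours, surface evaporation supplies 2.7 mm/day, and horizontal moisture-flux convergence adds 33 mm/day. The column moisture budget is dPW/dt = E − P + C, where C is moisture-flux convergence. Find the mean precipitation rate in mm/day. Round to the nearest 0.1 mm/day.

P ≈ 34.1 mm/day

dPW/dt = (55.1 − 54.7) mm / (6/24 day) = +1.600 mm/day.
P = E + C − dPW/dt = 2.7 + (33) − (+1.600) = 34.1 mm/day.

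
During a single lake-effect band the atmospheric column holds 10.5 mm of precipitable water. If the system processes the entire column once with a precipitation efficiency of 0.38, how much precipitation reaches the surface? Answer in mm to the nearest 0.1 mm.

precipitation ≈ 4.0 mm

Precipitation = ε × PW = 0.38 × 10.5 = 4.0 mm.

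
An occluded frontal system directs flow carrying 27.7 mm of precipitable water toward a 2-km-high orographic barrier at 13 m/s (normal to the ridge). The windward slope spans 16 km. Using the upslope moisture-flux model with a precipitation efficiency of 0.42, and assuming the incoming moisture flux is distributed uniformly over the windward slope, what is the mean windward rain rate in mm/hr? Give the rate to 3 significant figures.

R ≈ 34.0 mm/hr

Incoming column moisture flux per unit ridge length: F = V × PW = 13 × 27.7 = 360.1 mm·m/s.
Spread over the 16 km slope with efficiency ε = 0.42: R = ε·F/W = 0.42 × 360.1 / 16000 m = 9.453e-03 mm/s.
R = 9.453e-03 × 3600 = 34.0 mm/hr.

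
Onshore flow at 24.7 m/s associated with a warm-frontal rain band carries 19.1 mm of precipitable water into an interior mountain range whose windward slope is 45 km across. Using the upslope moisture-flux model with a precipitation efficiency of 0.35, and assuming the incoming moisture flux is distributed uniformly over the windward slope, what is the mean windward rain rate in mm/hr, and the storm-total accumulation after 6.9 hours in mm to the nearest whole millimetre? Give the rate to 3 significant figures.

R ≈ 13.2 mm/hr; total ≈ 91 mm

Incoming column moisture flux per unit ridge length: F = V × PW = 24.7 × 19.1 = 471.77 mm·m/s.
Spread over the 45 km slope with efficiency ε = 0.35: R = ε·F/W = 0.35 × 471.77 / 45000 m = 3.669e-03 mm/s.
R = 3.669e-03 × 3600 = 13.2 mm/hr.
Over 6.9 h: total = 13.2 × 6.9 = 91.08 ≈ 91 mm.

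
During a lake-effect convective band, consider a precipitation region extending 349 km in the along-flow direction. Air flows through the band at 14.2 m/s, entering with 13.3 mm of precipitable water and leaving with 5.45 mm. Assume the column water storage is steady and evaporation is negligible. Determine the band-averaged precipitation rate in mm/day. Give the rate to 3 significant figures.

R ≈ 27.6 mm/day

Column moisture flux per unit crosswind length is F = V × PW.
Inflow: F_in = 14.2 × 13.3 = 188.86 mm·m/s
Outflow: F_out = 14.2 × 5.45 = 77.39 mm·m/s
Steady-state rate R = (F_in − F_out)/L = (188.86 − 77.39) / 349000 m = 3.194e-04 mm/s.
R = 3.194e-04 × 3600 × 24 = 27.6 mm/day.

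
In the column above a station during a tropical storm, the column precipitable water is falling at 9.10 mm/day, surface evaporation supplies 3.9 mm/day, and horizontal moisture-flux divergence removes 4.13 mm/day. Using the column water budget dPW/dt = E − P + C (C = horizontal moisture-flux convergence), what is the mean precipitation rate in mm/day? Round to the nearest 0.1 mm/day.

dPW/dt = -9.10 mm/day.
P = E + C − dPW/dt = 3.9 + (-4.13) − (-9.10) = 8.9 mm/day.

P ≈ 8.9 mm/day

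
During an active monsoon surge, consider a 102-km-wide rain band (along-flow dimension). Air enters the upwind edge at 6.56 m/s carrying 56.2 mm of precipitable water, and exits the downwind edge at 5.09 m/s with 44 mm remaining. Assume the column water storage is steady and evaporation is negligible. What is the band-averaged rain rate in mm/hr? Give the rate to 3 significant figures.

Column moisture flux per unit crosswind length is F = V × PW.
Inflow: F_in = 6.56 × 56.2 = 368.672 mm·m/s
Outflow: F_out = 5.09 × 44 = 223.96 mm·m/s
Steady-state rate R = (F_in − F_out)/L = (368.672 − 223.96) / 102000 m = 1.419e-03 mm/s.
R = 1.419e-03 × 3600 = 5.11 mm/hr.

R ≈ 5.11 mm/hr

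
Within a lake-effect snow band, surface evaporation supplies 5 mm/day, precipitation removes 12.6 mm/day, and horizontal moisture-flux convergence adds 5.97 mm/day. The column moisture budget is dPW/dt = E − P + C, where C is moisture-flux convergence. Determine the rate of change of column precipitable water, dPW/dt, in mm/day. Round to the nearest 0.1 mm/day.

dPW/dt = E − P + C = 5 − 12.6 + (5.97) = -1.6 mm/day.

dPW/dt ≈ -1.6 mm/day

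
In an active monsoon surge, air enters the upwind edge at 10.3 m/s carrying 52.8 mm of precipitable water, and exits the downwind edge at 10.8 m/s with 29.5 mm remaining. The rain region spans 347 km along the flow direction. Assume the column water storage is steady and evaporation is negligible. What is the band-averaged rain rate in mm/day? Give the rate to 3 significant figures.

Column moisture flux per unit crosswind length is F = V × PW.
Inflow: F_in = 10.3 × 52.8 = 543.84 mm·m/s
Outflow: F_out = 10.8 × 29.5 = 318.6 mm·m/s
Steady-state rate R = (F_in − F_out)/L = (543.84 − 318.6) / 347000 m = 6.491e-04 mm/s.
R = 6.491e-04 × 3600 × 24 = 56.1 mm/day.

R ≈ 56.1 mm/day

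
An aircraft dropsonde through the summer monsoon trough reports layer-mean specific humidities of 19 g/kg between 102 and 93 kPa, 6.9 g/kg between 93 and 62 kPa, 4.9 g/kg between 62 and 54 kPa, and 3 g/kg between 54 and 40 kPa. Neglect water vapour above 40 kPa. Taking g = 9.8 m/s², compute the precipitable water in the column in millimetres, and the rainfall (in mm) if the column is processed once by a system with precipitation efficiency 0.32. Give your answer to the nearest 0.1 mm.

PW ≈ 47.6 mm; rainfall ≈ 15.2 mm

Precipitable water is the column-integrated vapour mass per unit area: PW = (1/g) Σ q̄ Δp, with q in kg/kg and Δp in Pa (1 kg/m² of water = 1 mm).
Layer 102–93 kPa: Δp = 90 hPa = 9000 Pa, q̄ = 0.019 kg/kg → 0.019 × 9000 / 9.8 = 17.45 mm
Layer 93–62 kPa: Δp = 310 hPa = 31000 Pa, q̄ = 0.0069 kg/kg → 0.0069 × 31000 / 9.8 = 21.83 mm
Layer 62–54 kPa: Δp = 80 hPa = 8000 Pa, q̄ = 0.0049 kg/kg → 0.0049 × 8000 / 9.8 = 4.00 mm
Layer 54–40 kPa: Δp = 140 hPa = 14000 Pa, q̄ = 0.003 kg/kg → 0.003 × 14000 / 9.8 = 4.29 mm
PW = 17.45 + 21.83 + 4.00 + 4.29 = 47.57 ≈ 47.6 mm.
Rainfall = ε × PW = 0.32 × 47.6 = 15.2 mm.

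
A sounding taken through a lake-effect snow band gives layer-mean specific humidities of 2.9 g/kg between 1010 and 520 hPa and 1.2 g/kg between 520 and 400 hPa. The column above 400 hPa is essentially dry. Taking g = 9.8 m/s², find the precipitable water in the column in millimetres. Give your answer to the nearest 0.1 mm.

Precipitable water is the column-integrated vapour mass per unit area: PW = (1/g) Σ q̄ Δp, with q in kg/kg and Δp in Pa (1 kg/m² of water = 1 mm).
Layer 1010–520 hPa: Δp = 490 hPa = 49000 Pa, q̄ = 0.0029 kg/kg → 0.0029 × 49000 / 9.8 = 14.50 mm
Layer 520–400 hPa: Δp = 120 hPa = 12000 Pa, q̄ = 0.0012 kg/kg → 0.0012 × 12000 / 9.8 = 1.47 mm
PW = 14.50 + 1.47 = 15.97 ≈ 16.0 mm.

PW ≈ 16.0 mm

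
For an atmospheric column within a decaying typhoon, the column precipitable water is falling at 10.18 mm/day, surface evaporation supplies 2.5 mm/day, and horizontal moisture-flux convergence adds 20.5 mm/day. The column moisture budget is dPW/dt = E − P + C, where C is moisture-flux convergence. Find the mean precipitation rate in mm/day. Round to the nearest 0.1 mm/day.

P ≈ 33.2 mm/day

dPW/dt = -10.18 mm/day.
P = E + C − dPW/dt = 2.5 + (20.5) − (-10.18) = 33.2 mm/day.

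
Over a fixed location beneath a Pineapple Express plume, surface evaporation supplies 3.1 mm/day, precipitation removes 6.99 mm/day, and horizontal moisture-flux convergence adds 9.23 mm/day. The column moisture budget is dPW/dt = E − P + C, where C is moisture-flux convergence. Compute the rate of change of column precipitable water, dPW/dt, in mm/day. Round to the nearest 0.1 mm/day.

dPW/dt ≈ 5.3 mm/day

dPW/dt = E − P + C = 3.1 − 6.99 + (9.23) = 5.3 mm/day.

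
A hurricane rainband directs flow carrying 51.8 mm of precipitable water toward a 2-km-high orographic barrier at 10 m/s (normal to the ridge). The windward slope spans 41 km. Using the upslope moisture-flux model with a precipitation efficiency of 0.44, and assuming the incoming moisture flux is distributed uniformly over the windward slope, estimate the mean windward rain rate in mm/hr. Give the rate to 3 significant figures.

Incoming column moisture flux per unit ridge length: F = V × PW = 10 × 51.8 = 518 mm·m/s.
Spread over the 41 km slope with efficiency ε = 0.44: R = ε·F/W = 0.44 × 518 / 41000 m = 5.559e-03 mm/s.
R = 5.559e-03 × 3600 = 20.0 mm/hr.

R ≈ 20.0 mm/hr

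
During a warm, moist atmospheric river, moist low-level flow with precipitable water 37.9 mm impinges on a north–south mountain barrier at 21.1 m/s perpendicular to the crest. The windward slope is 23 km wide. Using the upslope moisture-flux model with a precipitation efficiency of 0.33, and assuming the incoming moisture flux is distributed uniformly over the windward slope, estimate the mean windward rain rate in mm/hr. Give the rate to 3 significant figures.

R ≈ 41.3 mm/hr

Incoming column moisture flux per unit ridge length: F = V × PW = 21.1 × 37.9 = 799.69 mm·m/s.
Spread over the 23 km slope with efficiency ε = 0.33: R = ε·F/W = 0.33 × 799.69 / 23000 m = 1.147e-02 mm/s.
R = 1.147e-02 × 3600 = 41.3 mm/hr.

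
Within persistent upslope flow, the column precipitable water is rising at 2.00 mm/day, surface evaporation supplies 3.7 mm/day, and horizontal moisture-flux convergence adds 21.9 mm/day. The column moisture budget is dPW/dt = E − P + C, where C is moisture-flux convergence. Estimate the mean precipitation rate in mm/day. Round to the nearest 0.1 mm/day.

P ≈ 23.6 mm/day

dPW/dt = +2.00 mm/day.
P = E + C − dPW/dt = 3.7 + (21.9) − (+2.00) = 23.6 mm/day.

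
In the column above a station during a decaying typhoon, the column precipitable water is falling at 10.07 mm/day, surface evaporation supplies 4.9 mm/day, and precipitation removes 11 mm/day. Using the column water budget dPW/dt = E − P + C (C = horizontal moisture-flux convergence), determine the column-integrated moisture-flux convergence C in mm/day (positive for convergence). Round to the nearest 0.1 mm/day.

dPW/dt = -10.07 mm/day.
C = dPW/dt − E + P = (-10.07) − 4.9 + 11 = -4.0 mm/day.

C ≈ -4.0 mm/day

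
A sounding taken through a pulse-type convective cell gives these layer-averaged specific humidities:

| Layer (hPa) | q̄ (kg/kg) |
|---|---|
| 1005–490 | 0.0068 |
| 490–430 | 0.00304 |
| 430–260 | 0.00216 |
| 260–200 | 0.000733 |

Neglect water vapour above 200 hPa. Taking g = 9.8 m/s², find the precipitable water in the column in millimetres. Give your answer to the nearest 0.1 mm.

Precipitable water is the column-integrated vapour mass per unit area: PW = (1/g) Σ q̄ Δp, with q in kg/kg and Δp in Pa (1 kg/m² of water = 1 mm).
Layer 1005–490 hPa: Δp = 515 hPa = 51500 Pa, q̄ = 0.0068 kg/kg → 0.0068 × 51500 / 9.8 = 35.73 mm
Layer 490–430 hPa: Δp = 60 hPa = 6000 Pa, q̄ = 0.00304 kg/kg → 0.00304 × 6000 / 9.8 = 1.86 mm
Layer 430–260 hPa: Δp = 170 hPa = 17000 Pa, q̄ = 0.00216 kg/kg → 0.00216 × 17000 / 9.8 = 3.75 mm
Layer 260–200 hPa: Δp = 60 hPa = 6000 Pa, q̄ = 0.000733 kg/kg → 0.000733 × 6000 / 9.8 = 0.45 mm
PW = 35.73 + 1.86 + 3.75 + 0.45 = 41.79 ≈ 41.8 mm.

PW ≈ 41.8 mm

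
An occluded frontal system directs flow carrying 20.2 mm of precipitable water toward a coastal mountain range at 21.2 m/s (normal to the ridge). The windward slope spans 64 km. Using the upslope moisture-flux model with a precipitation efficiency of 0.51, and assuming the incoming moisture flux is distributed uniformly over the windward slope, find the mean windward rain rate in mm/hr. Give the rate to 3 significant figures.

Incoming column moisture flux per unit ridge length: F = V × PW = 21.2 × 20.2 = 428.24 mm·m/s.
Spread over the 64 km slope with efficiency ε = 0.51: R = ε·F/W = 0.51 × 428.24 / 64000 m = 3.413e-03 mm/s.
R = 3.413e-03 × 3600 = 12.3 mm/hr.

R ≈ 12.3 mm/hr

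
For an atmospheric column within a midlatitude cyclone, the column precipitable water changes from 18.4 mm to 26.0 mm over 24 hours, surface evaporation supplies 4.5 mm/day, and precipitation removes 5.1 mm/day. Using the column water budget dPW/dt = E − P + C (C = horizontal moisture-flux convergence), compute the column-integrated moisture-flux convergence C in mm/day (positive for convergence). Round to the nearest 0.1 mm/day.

dPW/dt = (26.0 − 18.4) mm / (24/24 day) = +7.600 mm/day.
C = dPW/dt − E + P = (+7.600) − 4.5 + 5.1 = 8.2 mm/day.

C ≈ 8.2 mm/day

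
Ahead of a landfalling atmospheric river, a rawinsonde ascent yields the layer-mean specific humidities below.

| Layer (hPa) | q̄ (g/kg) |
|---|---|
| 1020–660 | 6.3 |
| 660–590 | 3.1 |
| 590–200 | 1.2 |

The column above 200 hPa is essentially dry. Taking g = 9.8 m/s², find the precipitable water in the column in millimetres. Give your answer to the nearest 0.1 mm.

PW ≈ 30.1 mm

Precipitable water is the column-integrated vapour mass per unit area: PW = (1/g) Σ q̄ Δp, with q in kg/kg and Δp in Pa (1 kg/m² of water = 1 mm).
Layer 1020–660 hPa: Δp = 360 hPa = 36000 Pa, q̄ = 0.0063 kg/kg → 0.0063 × 36000 / 9.8 = 23.14 mm
Layer 660–590 hPa: Δp = 70 hPa = 7000 Pa, q̄ = 0.0031 kg/kg → 0.0031 × 7000 / 9.8 = 2.21 mm
Layer 590–200 hPa: Δp = 390 hPa = 39000 Pa, q̄ = 0.0012 kg/kg → 0.0012 × 39000 / 9.8 = 4.78 mm
PW = 23.14 + 2.21 + 4.78 = 30.13 ≈ 30.1 mm.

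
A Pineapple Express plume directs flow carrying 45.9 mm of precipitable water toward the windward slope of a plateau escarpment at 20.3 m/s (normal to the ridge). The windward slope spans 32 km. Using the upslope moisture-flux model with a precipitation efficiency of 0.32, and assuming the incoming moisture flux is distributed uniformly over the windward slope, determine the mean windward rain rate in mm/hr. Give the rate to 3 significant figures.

Incoming column moisture flux per unit ridge length: F = V × PW = 20.3 × 45.9 = 931.77 mm·m/s.
Spread over the 32 km slope with efficiency ε = 0.32: R = ε·F/W = 0.32 × 931.77 / 32000 m = 9.318e-03 mm/s.
R = 9.318e-03 × 3600 = 33.5 mm/hr.

R ≈ 33.5 mm/hr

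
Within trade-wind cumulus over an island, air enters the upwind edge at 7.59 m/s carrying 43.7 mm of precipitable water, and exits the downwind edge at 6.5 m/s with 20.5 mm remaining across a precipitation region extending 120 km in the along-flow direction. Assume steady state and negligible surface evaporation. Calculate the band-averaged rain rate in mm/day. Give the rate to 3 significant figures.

Column moisture flux per unit crosswind length is F = V × PW.
Inflow: F_in = 7.59 × 43.7 = 331.683 mm·m/s
Outflow: F_out = 6.5 × 20.5 = 133.25 mm·m/s
Steady-state rate R = (F_in − F_out)/L = (331.683 − 133.25) / 120000 m = 1.654e-03 mm/s.
R = 1.654e-03 × 3600 × 24 = 143 mm/day.

R ≈ 143 mm/day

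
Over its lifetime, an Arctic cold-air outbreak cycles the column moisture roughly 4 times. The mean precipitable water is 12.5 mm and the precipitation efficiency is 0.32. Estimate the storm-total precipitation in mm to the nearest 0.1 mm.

Each cycle deposits ε × PW = 0.32 × 12.5 = 4 mm.
Over 4 cycles: 4 × 4 = 16.0 mm.

precipitation ≈ 16.0 mm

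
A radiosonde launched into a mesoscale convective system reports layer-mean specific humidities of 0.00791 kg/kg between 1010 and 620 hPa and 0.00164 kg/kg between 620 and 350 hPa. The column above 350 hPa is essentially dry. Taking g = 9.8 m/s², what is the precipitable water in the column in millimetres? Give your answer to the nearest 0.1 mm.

Precipitable water is the column-integrated vapour mass per unit area: PW = (1/g) Σ q̄ Δp, with q in kg/kg and Δp in Pa (1 kg/m² of water = 1 mm).
Layer 1010–620 hPa: Δp = 390 hPa = 39000 Pa, q̄ = 0.00791 kg/kg → 0.00791 × 39000 / 9.8 = 31.48 mm
Layer 620–350 hPa: Δp = 270 hPa = 27000 Pa, q̄ = 0.00164 kg/kg → 0.00164 × 27000 / 9.8 = 4.52 mm
PW = 31.48 + 4.52 = 36.00 ≈ 36.0 mm.

PW ≈ 36.0 mm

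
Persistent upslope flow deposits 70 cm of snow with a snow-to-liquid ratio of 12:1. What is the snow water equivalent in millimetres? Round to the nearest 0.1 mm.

SWE ≈ 58.3 mm

SWE = snow depth / ratio = 70 cm / 12 = 5.833 cm = 58.3 mm.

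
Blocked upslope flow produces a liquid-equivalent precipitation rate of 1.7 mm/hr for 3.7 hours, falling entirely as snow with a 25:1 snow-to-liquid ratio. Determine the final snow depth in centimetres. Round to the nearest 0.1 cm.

snow depth ≈ 15.7 cm

Liquid-equivalent depth = 1.7 × 3.7 = 6.29 mm.
Snow depth = 6.29 mm × 25 = 157.25 mm = 15.7 cm.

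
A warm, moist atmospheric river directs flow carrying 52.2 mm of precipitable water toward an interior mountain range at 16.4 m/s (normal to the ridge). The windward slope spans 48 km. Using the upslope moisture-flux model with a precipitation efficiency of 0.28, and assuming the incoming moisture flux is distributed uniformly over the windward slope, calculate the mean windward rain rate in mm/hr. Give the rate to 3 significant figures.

R ≈ 18.0 mm/hr

Incoming column moisture flux per unit ridge length: F = V × PW = 16.4 × 52.2 = 856.08 mm·m/s.
Spread over the 48 km slope with efficiency ε = 0.28: R = ε·F/W = 0.28 × 856.08 / 48000 m = 4.994e-03 mm/s.
R = 4.994e-03 × 3600 = 18.0 mm/hr.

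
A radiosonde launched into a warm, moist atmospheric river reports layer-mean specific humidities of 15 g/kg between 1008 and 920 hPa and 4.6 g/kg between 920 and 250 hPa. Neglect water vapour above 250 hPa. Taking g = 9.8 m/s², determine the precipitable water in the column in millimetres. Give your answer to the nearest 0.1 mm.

Precipitable water is the column-integrated vapour mass per unit area: PW = (1/g) Σ q̄ Δp, with q in kg/kg and Δp in Pa (1 kg/m² of water = 1 mm).
Layer 1008–920 hPa: Δp = 88 hPa = 8800 Pa, q̄ = 0.015 kg/kg → 0.015 × 8800 / 9.8 = 13.47 mm
Layer 920–250 hPa: Δp = 670 hPa = 67000 Pa, q̄ = 0.0046 kg/kg → 0.0046 × 67000 / 9.8 = 31.45 mm
PW = 13.47 + 31.45 = 44.92 ≈ 44.9 mm.

PW ≈ 44.9 mm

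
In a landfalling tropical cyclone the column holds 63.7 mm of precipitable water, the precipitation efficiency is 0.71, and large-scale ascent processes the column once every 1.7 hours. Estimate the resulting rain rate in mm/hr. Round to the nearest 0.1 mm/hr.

Each overturning extracts ε × PW = 0.71 × 63.7 = 45.227 mm.
Rate = ε·PW / τ = 45.227 / 1.7 h = 26.6 mm/hr.

R ≈ 26.6 mm/hr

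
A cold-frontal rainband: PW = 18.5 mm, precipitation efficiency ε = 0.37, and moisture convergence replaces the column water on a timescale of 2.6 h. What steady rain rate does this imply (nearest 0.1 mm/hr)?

Each overturning extracts ε × PW = 0.37 × 18.5 = 6.845 mm.
Rate = ε·PW / τ = 6.845 / 2.6 h = 2.6 mm/hr.

R ≈ 2.6 mm/hr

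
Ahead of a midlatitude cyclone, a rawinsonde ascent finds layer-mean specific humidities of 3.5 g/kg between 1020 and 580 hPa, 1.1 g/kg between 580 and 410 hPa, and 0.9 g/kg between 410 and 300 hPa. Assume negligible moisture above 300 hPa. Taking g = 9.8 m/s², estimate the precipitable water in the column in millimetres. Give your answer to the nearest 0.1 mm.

PW ≈ 18.6 mm

Precipitable water is the column-integrated vapour mass per unit area: PW = (1/g) Σ q̄ Δp, with q in kg/kg and Δp in Pa (1 kg/m² of water = 1 mm).
Layer 1020–580 hPa: Δp = 440 hPa = 44000 Pa, q̄ = 0.0035 kg/kg → 0.0035 × 44000 / 9.8 = 15.71 mm
Layer 580–410 hPa: Δp = 170 hPa = 17000 Pa, q̄ = 0.0011 kg/kg → 0.0011 × 17000 / 9.8 = 1.91 mm
Layer 410–300 hPa: Δp = 110 hPa = 11000 Pa, q̄ = 0.0009 kg/kg → 0.0009 × 11000 / 9.8 = 1.01 mm
PW = 15.71 + 1.91 + 1.01 = 18.63 ≈ 18.6 mm.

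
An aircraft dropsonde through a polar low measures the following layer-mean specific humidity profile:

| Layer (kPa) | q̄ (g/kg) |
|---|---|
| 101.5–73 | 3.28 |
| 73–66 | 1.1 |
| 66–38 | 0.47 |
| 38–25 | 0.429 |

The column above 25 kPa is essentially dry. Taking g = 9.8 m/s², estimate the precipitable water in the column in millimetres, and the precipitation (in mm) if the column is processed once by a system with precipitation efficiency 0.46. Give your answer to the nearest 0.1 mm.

PW ≈ 12.2 mm; precipitation ≈ 5.6 mm

Precipitable water is the column-integrated vapour mass per unit area: PW = (1/g) Σ q̄ Δp, with q in kg/kg and Δp in Pa (1 kg/m² of water = 1 mm).
Layer 101.5–73 kPa: Δp = 285 hPa = 28500 Pa, q̄ = 0.00328 kg/kg → 0.00328 × 28500 / 9.8 = 9.54 mm
Layer 73–66 kPa: Δp = 70 hPa = 7000 Pa, q̄ = 0.0011 kg/kg → 0.0011 × 7000 / 9.8 = 0.79 mm
Layer 66–38 kPa: Δp = 280 hPa = 28000 Pa, q̄ = 0.00047 kg/kg → 0.00047 × 28000 / 9.8 = 1.34 mm
Layer 38–25 kPa: Δp = 130 hPa = 13000 Pa, q̄ = 0.000429 kg/kg → 0.000429 × 13000 / 9.8 = 0.57 mm
PW = 9.54 + 0.79 + 1.34 + 0.57 = 12.24 ≈ 12.2 mm.
Precipitation = ε × PW = 0.46 × 12.2 = 5.6 mm.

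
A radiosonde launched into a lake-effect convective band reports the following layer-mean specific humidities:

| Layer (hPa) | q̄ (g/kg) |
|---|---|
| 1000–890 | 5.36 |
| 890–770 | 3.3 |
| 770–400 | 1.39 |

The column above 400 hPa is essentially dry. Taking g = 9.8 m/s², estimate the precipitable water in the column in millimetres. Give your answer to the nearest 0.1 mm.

PW ≈ 15.3 mm

Precipitable water is the column-integrated vapour mass per unit area: PW = (1/g) Σ q̄ Δp, with q in kg/kg and Δp in Pa (1 kg/m² of water = 1 mm).
Layer 1000–890 hPa: Δp = 110 hPa = 11000 Pa, q̄ = 0.00536 kg/kg → 0.00536 × 11000 / 9.8 = 6.02 mm
Layer 890–770 hPa: Δp = 120 hPa = 12000 Pa, q̄ = 0.0033 kg/kg → 0.0033 × 12000 / 9.8 = 4.04 mm
Layer 770–400 hPa: Δp = 370 hPa = 37000 Pa, q̄ = 0.00139 kg/kg → 0.00139 × 37000 / 9.8 = 5.25 mm
PW = 6.02 + 4.04 + 5.25 = 15.31 ≈ 15.3 mm.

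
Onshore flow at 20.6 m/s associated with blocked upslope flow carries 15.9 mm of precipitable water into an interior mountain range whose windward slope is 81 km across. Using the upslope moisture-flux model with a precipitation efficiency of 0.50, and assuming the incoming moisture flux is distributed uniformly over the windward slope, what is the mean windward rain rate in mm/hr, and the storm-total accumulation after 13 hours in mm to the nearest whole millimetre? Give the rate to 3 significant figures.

Incoming column moisture flux per unit ridge length: F = V × PW = 20.6 × 15.9 = 327.54 mm·m/s.
Spread over the 81 km slope with efficiency ε = 0.50: R = ε·F/W = 0.50 × 327.54 / 81000 m = 2.022e-03 mm/s.
R = 2.022e-03 × 3600 = 7.28 mm/hr.
Over 13 h: total = 7.28 × 13 = 94.64 ≈ 95 mm.

R ≈ 7.28 mm/hr; total ≈ 95 mm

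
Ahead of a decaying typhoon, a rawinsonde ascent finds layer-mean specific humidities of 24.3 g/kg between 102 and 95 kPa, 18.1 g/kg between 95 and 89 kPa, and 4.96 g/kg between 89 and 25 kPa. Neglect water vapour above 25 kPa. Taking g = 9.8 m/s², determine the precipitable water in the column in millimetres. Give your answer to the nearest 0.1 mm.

PW ≈ 60.8 mm

Precipitable water is the column-integrated vapour mass per unit area: PW = (1/g) Σ q̄ Δp, with q in kg/kg and Δp in Pa (1 kg/m² of water = 1 mm).
Layer 102–95 kPa: Δp = 70 hPa = 7000 Pa, q̄ = 0.0243 kg/kg → 0.0243 × 7000 / 9.8 = 17.36 mm
Layer 95–89 kPa: Δp = 60 hPa = 6000 Pa, q̄ = 0.0181 kg/kg → 0.0181 × 6000 / 9.8 = 11.08 mm
Layer 89–25 kPa: Δp = 640 hPa = 64000 Pa, q̄ = 0.00496 kg/kg → 0.00496 × 64000 / 9.8 = 32.39 mm
PW = 17.36 + 11.08 + 32.39 = 60.83 ≈ 60.8 mm.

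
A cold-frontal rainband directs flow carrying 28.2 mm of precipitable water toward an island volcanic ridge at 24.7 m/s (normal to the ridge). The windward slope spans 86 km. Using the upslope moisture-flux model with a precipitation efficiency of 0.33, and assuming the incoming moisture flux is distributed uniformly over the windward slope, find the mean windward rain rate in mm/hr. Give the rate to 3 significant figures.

Incoming column moisture flux per unit ridge length: F = V × PW = 24.7 × 28.2 = 696.54 mm·m/s.
Spread over the 86 km slope with efficiency ε = 0.33: R = ε·F/W = 0.33 × 696.54 / 86000 m = 2.673e-03 mm/s.
R = 2.673e-03 × 3600 = 9.62 mm/hr.

R ≈ 9.62 mm/hr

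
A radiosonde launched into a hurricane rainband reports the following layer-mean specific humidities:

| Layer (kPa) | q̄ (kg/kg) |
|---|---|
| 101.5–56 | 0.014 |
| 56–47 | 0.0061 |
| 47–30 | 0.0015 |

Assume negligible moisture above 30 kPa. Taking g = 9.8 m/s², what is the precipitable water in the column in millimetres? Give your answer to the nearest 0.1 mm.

Precipitable water is the column-integrated vapour mass per unit area: PW = (1/g) Σ q̄ Δp, with q in kg/kg and Δp in Pa (1 kg/m² of water = 1 mm).
Layer 101.5–56 kPa: Δp = 455 hPa = 45500 Pa, q̄ = 0.014 kg/kg → 0.014 × 45500 / 9.8 = 65.00 mm
Layer 56–47 kPa: Δp = 90 hPa = 9000 Pa, q̄ = 0.0061 kg/kg → 0.0061 × 9000 / 9.8 = 5.60 mm
Layer 47–30 kPa: Δp = 170 hPa = 17000 Pa, q̄ = 0.0015 kg/kg → 0.0015 × 17000 / 9.8 = 2.60 mm
PW = 65.00 + 5.60 + 2.60 = 73.20 ≈ 73.2 mm.

PW ≈ 73.2 mm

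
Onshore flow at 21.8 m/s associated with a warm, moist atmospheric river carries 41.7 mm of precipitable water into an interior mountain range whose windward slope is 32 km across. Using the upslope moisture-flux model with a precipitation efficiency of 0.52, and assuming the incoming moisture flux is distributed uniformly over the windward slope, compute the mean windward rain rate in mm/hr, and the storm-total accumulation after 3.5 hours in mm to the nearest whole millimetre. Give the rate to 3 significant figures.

Incoming column moisture flux per unit ridge length: F = V × PW = 21.8 × 41.7 = 909.06 mm·m/s.
Spread over the 32 km slope with efficiency ε = 0.52: R = ε·F/W = 0.52 × 909.06 / 32000 m = 1.477e-02 mm/s.
R = 1.477e-02 × 3600 = 53.2 mm/hr.
Over 3.5 h: total = 53.2 × 3.5 = 186.2 ≈ 186 mm.

R ≈ 53.2 mm/hr; total ≈ 186 mm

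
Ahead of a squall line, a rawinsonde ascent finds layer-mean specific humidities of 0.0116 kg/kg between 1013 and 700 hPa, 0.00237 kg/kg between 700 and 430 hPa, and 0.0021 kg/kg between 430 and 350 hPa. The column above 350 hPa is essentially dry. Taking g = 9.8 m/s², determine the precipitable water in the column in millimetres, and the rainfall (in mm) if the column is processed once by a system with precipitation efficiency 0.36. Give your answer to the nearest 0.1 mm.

PW ≈ 45.3 mm; rainfall ≈ 16.3 mm

Precipitable water is the column-integrated vapour mass per unit area: PW = (1/g) Σ q̄ Δp, with q in kg/kg and Δp in Pa (1 kg/m² of water = 1 mm).
Layer 1013–700 hPa: Δp = 313 hPa = 31300 Pa, q̄ = 0.0116 kg/kg → 0.0116 × 31300 / 9.8 = 37.05 mm
Layer 700–430 hPa: Δp = 270 hPa = 27000 Pa, q̄ = 0.00237 kg/kg → 0.00237 × 27000 / 9.8 = 6.53 mm
Layer 430–350 hPa: Δp = 80 hPa = 8000 Pa, q̄ = 0.0021 kg/kg → 0.0021 × 8000 / 9.8 = 1.71 mm
PW = 37.05 + 6.53 + 1.71 = 45.29 ≈ 45.3 mm.
Rainfall = ε × PW = 0.36 × 45.3 = 16.3 mm.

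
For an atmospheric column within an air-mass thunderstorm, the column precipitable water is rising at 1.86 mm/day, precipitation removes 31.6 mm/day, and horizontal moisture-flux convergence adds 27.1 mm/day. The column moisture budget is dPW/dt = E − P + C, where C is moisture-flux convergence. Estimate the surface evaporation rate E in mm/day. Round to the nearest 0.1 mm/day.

E ≈ 6.4 mm/day

dPW/dt = +1.86 mm/day.
E = dPW/dt + P − C = (+1.86) + 31.6 − (27.1) = 6.4 mm/day.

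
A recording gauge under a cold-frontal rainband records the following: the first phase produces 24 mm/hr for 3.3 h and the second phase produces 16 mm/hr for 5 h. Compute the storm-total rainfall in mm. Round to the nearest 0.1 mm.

total ≈ 159.2 mm

Total = Σ Rᵢ Δtᵢ = 24 × 3.3 + 16 × 5
      = 79.2 + 80 = 159.2 mm.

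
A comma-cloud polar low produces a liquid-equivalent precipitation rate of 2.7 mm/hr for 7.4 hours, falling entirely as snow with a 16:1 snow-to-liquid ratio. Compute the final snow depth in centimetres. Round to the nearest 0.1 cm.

Liquid-equivalent depth = 2.7 × 7.4 = 19.98 mm.
Snow depth = 19.98 mm × 16 = 319.68 mm = 32.0 cm.

snow depth ≈ 32.0 cm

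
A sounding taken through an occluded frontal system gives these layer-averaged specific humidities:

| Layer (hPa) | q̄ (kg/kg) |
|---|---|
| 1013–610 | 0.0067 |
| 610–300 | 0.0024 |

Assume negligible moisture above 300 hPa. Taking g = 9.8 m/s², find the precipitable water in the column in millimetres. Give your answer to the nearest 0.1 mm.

PW ≈ 35.1 mm

Precipitable water is the column-integrated vapour mass per unit area: PW = (1/g) Σ q̄ Δp, with q in kg/kg and Δp in Pa (1 kg/m² of water = 1 mm).
Layer 1013–610 hPa: Δp = 403 hPa = 40300 Pa, q̄ = 0.0067 kg/kg → 0.0067 × 40300 / 9.8 = 27.55 mm
Layer 610–300 hPa: Δp = 310 hPa = 31000 Pa, q̄ = 0.0024 kg/kg → 0.0024 × 31000 / 9.8 = 7.59 mm
PW = 27.55 + 7.59 = 35.14 ≈ 35.1 mm.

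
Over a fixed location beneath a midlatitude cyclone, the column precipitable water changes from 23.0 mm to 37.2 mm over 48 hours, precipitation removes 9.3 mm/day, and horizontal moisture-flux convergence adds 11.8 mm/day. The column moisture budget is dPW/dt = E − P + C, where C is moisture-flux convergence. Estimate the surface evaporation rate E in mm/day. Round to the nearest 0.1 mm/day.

E ≈ 4.6 mm/day

dPW/dt = (37.2 − 23.0) mm / (48/24 day) = +7.100 mm/day.
E = dPW/dt + P − C = (+7.100) + 9.3 − (11.8) = 4.6 mm/day.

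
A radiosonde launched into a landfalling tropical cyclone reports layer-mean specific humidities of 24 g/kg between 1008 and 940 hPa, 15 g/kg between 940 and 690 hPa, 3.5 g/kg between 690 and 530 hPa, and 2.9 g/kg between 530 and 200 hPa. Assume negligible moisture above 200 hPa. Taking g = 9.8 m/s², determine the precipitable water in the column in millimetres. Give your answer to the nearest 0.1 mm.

PW ≈ 70.4 mm

Precipitable water is the column-integrated vapour mass per unit area: PW = (1/g) Σ q̄ Δp, with q in kg/kg and Δp in Pa (1 kg/m² of water = 1 mm).
Layer 1008–940 hPa: Δp = 68 hPa = 6800 Pa, q̄ = 0.024 kg/kg → 0.024 × 6800 / 9.8 = 16.65 mm
Layer 940–690 hPa: Δp = 250 hPa = 25000 Pa, q̄ = 0.015 kg/kg → 0.015 × 25000 / 9.8 = 38.27 mm
Layer 690–530 hPa: Δp = 160 hPa = 16000 Pa, q̄ = 0.0035 kg/kg → 0.0035 × 16000 / 9.8 = 5.71 mm
Layer 530–200 hPa: Δp = 330 hPa = 33000 Pa, q̄ = 0.0029 kg/kg → 0.0029 × 33000 / 9.8 = 9.77 mm
PW = 16.65 + 38.27 + 5.71 + 9.77 = 70.40 ≈ 70.4 mm.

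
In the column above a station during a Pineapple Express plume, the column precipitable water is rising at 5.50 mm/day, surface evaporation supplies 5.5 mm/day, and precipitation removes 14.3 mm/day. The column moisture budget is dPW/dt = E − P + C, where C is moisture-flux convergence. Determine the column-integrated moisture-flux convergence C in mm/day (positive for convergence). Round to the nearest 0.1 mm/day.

C ≈ 14.3 mm/day

dPW/dt = +5.50 mm/day.
C = dPW/dt − E + P = (+5.50) − 5.5 + 14.3 = 14.3 mm/day.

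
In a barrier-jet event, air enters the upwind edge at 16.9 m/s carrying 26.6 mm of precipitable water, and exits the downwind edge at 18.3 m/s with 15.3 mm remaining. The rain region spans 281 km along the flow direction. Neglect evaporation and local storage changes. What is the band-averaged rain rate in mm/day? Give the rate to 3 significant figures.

Column moisture flux per unit crosswind length is F = V × PW.
Inflow: F_in = 16.9 × 26.6 = 449.54 mm·m/s
Outflow: F_out = 18.3 × 15.3 = 279.99 mm·m/s
Steady-state rate R = (F_in − F_out)/L = (449.54 − 279.99) / 281000 m = 6.034e-04 mm/s.
R = 6.034e-04 × 3600 × 24 = 52.1 mm/day.

R ≈ 52.1 mm/day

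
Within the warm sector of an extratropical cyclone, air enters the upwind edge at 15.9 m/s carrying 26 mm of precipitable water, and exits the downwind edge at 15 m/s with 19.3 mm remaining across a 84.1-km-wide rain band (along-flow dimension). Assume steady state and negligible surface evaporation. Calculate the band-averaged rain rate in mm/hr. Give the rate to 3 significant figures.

Column moisture flux per unit crosswind length is F = V × PW.
Inflow: F_in = 15.9 × 26 = 413.4 mm·m/s
Outflow: F_out = 15 × 19.3 = 289.5 mm·m/s
Steady-state rate R = (F_in − F_out)/L = (413.4 − 289.5) / 84100 m = 1.473e-03 mm/s.
R = 1.473e-03 × 3600 = 5.30 mm/hr.

R ≈ 5.30 mm/hr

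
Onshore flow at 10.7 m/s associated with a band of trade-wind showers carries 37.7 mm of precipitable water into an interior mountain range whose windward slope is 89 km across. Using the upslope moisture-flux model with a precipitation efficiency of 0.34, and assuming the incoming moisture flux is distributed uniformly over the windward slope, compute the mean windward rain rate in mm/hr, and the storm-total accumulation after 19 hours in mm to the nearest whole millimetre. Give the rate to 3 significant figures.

R ≈ 5.55 mm/hr; total ≈ 105 mm

Incoming column moisture flux per unit ridge length: F = V × PW = 10.7 × 37.7 = 403.39 mm·m/s.
Spread over the 89 km slope with efficiency ε = 0.34: R = ε·F/W = 0.34 × 403.39 / 89000 m = 1.541e-03 mm/s.
R = 1.541e-03 × 3600 = 5.55 mm/hr.
Over 19 h: total = 5.55 × 19 = 105.45 ≈ 105 mm.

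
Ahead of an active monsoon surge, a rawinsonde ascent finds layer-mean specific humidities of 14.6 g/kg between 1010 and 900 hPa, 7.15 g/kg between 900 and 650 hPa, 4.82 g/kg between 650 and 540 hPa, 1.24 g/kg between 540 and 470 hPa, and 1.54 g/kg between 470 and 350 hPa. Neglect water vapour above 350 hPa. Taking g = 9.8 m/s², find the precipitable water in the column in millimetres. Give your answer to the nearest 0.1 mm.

Precipitable water is the column-integrated vapour mass per unit area: PW = (1/g) Σ q̄ Δp, with q in kg/kg and Δp in Pa (1 kg/m² of water = 1 mm).
Layer 1010–900 hPa: Δp = 110 hPa = 11000 Pa, q̄ = 0.0146 kg/kg → 0.0146 × 11000 / 9.8 = 16.39 mm
Layer 900–650 hPa: Δp = 250 hPa = 25000 Pa, q̄ = 0.00715 kg/kg → 0.00715 × 25000 / 9.8 = 18.24 mm
Layer 650–540 hPa: Δp = 110 hPa = 11000 Pa, q̄ = 0.00482 kg/kg → 0.00482 × 11000 / 9.8 = 5.41 mm
Layer 540–470 hPa: Δp = 70 hPa = 7000 Pa, q̄ = 0.00124 kg/kg → 0.00124 × 7000 / 9.8 = 0.89 mm
Layer 470–350 hPa: Δp = 120 hPa = 12000 Pa, q̄ = 0.00154 kg/kg → 0.00154 × 12000 / 9.8 = 1.89 mm
PW = 16.39 + 18.24 + 5.41 + 0.89 + 1.89 = 42.82 ≈ 42.8 mm.

PW ≈ 42.8 mm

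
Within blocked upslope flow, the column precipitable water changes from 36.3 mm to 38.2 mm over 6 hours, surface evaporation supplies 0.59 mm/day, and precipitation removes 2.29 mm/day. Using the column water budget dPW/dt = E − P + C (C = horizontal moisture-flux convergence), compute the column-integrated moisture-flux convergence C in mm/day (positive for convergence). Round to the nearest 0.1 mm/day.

dPW/dt = (38.2 − 36.3) mm / (6/24 day) = +7.600 mm/day.
C = dPW/dt − E + P = (+7.600) − 0.59 + 2.29 = 9.3 mm/day.

C ≈ 9.3 mm/day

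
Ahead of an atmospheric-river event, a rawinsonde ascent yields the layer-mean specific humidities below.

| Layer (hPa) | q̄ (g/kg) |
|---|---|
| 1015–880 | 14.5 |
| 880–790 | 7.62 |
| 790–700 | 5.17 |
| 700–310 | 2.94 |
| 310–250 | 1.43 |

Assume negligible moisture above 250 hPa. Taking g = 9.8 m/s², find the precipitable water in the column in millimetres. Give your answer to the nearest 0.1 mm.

PW ≈ 44.3 mm

Precipitable water is the column-integrated vapour mass per unit area: PW = (1/g) Σ q̄ Δp, with q in kg/kg and Δp in Pa (1 kg/m² of water = 1 mm).
Layer 1015–880 hPa: Δp = 135 hPa = 13500 Pa, q̄ = 0.0145 kg/kg → 0.0145 × 13500 / 9.8 = 19.97 mm
Layer 880–790 hPa: Δp = 90 hPa = 9000 Pa, q̄ = 0.00762 kg/kg → 0.00762 × 9000 / 9.8 = 7.00 mm
Layer 790–700 hPa: Δp = 90 hPa = 9000 Pa, q̄ = 0.00517 kg/kg → 0.00517 × 9000 / 9.8 = 4.75 mm
Layer 700–310 hPa: Δp = 390 hPa = 39000 Pa, q̄ = 0.00294 kg/kg → 0.00294 × 39000 / 9.8 = 11.70 mm
Layer 310–250 hPa: Δp = 60 hPa = 6000 Pa, q̄ = 0.00143 kg/kg → 0.00143 × 6000 / 9.8 = 0.88 mm
PW = 19.97 + 7.00 + 4.75 + 11.70 + 0.88 = 44.30 ≈ 44.3 mm.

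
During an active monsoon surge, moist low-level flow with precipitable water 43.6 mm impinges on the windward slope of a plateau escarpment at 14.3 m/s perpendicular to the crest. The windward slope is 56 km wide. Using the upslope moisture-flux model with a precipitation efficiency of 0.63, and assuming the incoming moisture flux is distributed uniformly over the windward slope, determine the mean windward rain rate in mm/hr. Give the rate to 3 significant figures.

R ≈ 25.3 mm/hr

Incoming column moisture flux per unit ridge length: F = V × PW = 14.3 × 43.6 = 623.48 mm·m/s.
Spread over the 56 km slope with efficiency ε = 0.63: R = ε·F/W = 0.63 × 623.48 / 56000 m = 7.014e-03 mm/s.
R = 7.014e-03 × 3600 = 25.3 mm/hr.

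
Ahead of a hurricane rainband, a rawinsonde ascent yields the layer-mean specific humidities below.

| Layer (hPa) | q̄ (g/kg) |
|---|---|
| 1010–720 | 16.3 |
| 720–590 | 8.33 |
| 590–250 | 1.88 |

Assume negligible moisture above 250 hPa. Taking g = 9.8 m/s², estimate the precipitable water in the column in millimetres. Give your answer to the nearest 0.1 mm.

Precipitable water is the column-integrated vapour mass per unit area: PW = (1/g) Σ q̄ Δp, with q in kg/kg and Δp in Pa (1 kg/m² of water = 1 mm).
Layer 1010–720 hPa: Δp = 290 hPa = 29000 Pa, q̄ = 0.0163 kg/kg → 0.0163 × 29000 / 9.8 = 48.23 mm
Layer 720–590 hPa: Δp = 130 hPa = 13000 Pa, q̄ = 0.00833 kg/kg → 0.00833 × 13000 / 9.8 = 11.05 mm
Layer 590–250 hPa: Δp = 340 hPa = 34000 Pa, q̄ = 0.00188 kg/kg → 0.00188 × 34000 / 9.8 = 6.52 mm
PW = 48.23 + 11.05 + 6.52 = 65.80 ≈ 65.8 mm.

PW ≈ 65.8 mm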